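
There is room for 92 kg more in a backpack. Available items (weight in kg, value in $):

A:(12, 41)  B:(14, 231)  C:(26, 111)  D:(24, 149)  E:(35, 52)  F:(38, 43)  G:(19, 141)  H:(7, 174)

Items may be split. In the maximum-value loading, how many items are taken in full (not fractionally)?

5

Sort by value per unit weight and fill in that order.
Ratios (sorted): H 24.86, B 16.50, G 7.42, D 6.21, C 4.27, A 3.42, E 1.49, F 1.13
take H (7 @ 174); take B (14 @ 231); take G (19 @ 141); take D (24 @ 149); take C (26 @ 111); take 2/12 of A → 6.83. Capacity used 92/92.
5 item(s) taken whole; one partial (take 2/12 of A).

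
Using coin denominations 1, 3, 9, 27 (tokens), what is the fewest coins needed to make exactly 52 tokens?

Use the largest denomination that fits, subtract, and repeat.
52 − 1×27→25 − 2×9→7 − 2×3→1 − 1×1→0
Total coins = 1 + 2 + 2 + 1 = 6

6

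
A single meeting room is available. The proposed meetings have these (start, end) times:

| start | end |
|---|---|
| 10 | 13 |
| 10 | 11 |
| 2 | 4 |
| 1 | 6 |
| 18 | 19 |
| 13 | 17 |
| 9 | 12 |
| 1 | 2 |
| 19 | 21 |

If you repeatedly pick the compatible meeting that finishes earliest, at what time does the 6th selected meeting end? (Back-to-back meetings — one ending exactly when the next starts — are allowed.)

Sort by end time and greedily take each interval whose start is ≥ the last chosen end.
By end time: (1,2), (2,4), (1,6), (10,11), (9,12), (10,13), (13,17), (18,19), (19,21).
Pick (1,2); next start ≥ 2 → (2,4); next start ≥ 4 → (10,11); next start ≥ 11 → (13,17); next start ≥ 17 → (18,19); next start ≥ 19 → (19,21).
Selected: (1,2) (2,4) (10,11) (13,17) (18,19) (19,21)

21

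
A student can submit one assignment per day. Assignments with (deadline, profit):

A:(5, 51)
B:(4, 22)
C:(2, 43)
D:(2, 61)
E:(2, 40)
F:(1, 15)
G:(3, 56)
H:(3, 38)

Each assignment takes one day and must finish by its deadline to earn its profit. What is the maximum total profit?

Take jobs in profit order; each goes to the latest open slot no later than its deadline.
By profit: D(d2,61), G(d3,56), A(d5,51), C(d2,43), E(d2,40), H(d3,38), B(d4,22), F(d1,15)
D→slot 2; G→slot 3; A→slot 5; C→slot 1; E skipped; H skipped; B→slot 4; F skipped.
Profit = 43 + 61 + 56 + 22 + 51 = 233

233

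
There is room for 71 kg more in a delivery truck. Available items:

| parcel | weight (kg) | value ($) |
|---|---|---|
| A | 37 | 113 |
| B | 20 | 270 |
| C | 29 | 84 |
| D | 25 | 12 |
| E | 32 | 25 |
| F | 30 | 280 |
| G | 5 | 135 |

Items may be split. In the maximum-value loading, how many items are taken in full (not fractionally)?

Order: G (135/5=27.00) > B (270/20=13.50) > F (280/30=9.33) > A (113/37=3.05) > C (84/29=2.90) > E (25/32=0.78) > D (12/25=0.48)
Fill: take G (5 @ 135) → take B (20 @ 270) → take F (30 @ 280) → take 16/37 of A → 48.86; 71/71 used.
3 item(s) taken whole; one partial (take 16/37 of A).

3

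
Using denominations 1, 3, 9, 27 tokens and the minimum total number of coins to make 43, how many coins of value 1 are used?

1

43 − 1×27→16 − 1×9→7 − 2×3→1 − 1×1→0
Count of 1: 1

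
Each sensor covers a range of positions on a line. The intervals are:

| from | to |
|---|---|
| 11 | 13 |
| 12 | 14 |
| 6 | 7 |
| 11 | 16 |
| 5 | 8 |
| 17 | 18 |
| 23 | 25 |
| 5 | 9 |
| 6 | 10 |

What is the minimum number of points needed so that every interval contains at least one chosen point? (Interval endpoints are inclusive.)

4

Process intervals by earliest right end; each time one isn't hit yet, stab at its right endpoint.
By right end: [6,7]  [5,8]  [5,9]  [6,10]  [11,13]  [12,14]  [11,16]  [17,18]  [23,25]
[6,7] uncovered → point at 7; [11,13] uncovered → point at 13; [17,18] uncovered → point at 18; [23,25] uncovered → point at 25.
Points: 7, 13, 18, 25 (4 total).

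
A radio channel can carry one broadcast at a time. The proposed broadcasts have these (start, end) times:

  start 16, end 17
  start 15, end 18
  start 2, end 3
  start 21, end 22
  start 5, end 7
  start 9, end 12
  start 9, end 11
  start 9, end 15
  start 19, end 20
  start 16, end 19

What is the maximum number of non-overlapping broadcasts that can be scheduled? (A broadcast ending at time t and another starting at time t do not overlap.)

6

Sorted by end: (2,3)  (5,7)  (9,11)  (9,12)  (9,15)  (16,17)  (15,18)  (16,19)  (19,20)  (21,22)
take (2,3); take (5,7); take (9,11); skip (9,12); take (16,17); skip (16,19); take (19,20); take (21,22).
Selected 6 broadcasts.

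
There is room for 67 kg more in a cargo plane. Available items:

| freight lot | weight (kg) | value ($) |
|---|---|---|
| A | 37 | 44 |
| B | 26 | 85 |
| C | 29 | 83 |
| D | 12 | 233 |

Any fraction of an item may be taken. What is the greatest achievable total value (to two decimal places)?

Greedy by value/weight ratio, highest first.
Ratios (sorted): D 19.42, B 3.27, C 2.86, A 1.19
take D (12 @ 233); take B (26 @ 85); take C (29 @ 83). Capacity used 67/67.
Total value = 401.00

401.00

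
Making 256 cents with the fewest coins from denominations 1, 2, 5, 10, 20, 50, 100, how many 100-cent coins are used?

2

Greedy: take as many of the largest coin as possible, then repeat with the remainder.
256 − 2×100→56 − 1×50→6 − 1×5→1 − 1×1→0
Count of 100: 2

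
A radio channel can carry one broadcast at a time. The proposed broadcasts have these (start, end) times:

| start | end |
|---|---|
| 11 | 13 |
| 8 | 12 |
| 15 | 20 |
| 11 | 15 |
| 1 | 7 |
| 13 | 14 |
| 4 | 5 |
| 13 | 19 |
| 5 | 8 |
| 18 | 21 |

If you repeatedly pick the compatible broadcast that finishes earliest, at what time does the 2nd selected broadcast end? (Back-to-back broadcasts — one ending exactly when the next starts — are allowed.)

8

Order by finish time; keep every interval that doesn't clash with the previous kept one.
Sorted by end: (4,5)  (1,7)  (5,8)  (8,12)  (11,13)  (13,14)  (11,15)  (13,19)  (15,20)  (18,21)
take (4,5); take (5,8); take (8,12); take (13,14); skip (13,19); take (15,20).
Selected: (4,5) (5,8) (8,12) (13,14) (15,20)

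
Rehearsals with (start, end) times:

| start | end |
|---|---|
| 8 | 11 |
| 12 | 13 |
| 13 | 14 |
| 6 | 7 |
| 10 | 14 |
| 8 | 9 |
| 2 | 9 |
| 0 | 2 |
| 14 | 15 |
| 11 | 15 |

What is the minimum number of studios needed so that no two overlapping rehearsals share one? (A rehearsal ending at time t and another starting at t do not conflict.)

3

The answer is the maximum number of intervals overlapping at any instant.
starts: [0, 2, 6, 8, 8, 10, 11, 12, 13, 14]
ends:   [2, 7, 9, 9, 11, 13, 14, 14, 15, 15]
s0→1 e2→0 s2→1 s6→2 e7→1 s8→2 s8→3  — peak 3.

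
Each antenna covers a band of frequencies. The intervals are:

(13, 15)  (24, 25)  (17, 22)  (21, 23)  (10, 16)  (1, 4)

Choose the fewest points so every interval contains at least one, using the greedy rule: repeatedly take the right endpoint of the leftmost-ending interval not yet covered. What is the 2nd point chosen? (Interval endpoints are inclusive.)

Process intervals by earliest right end; each time one isn't hit yet, stab at its right endpoint.
By right end: [1,4]  [13,15]  [10,16]  [17,22]  [21,23]  [24,25]
[1,4] uncovered → point at 4; [13,15] uncovered → point at 15; [17,22] uncovered → point at 22; [24,25] uncovered → point at 25.
Points: 4, 15, 22, 25 (4 total).

15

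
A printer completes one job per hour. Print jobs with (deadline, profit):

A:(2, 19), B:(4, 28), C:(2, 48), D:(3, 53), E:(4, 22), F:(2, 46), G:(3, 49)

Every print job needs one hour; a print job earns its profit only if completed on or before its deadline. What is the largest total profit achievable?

178

Sort by profit descending; place each in the latest free slot ≤ its deadline.
By profit: D(d3,53), G(d3,49), C(d2,48), F(d2,46), B(d4,28), E(d4,22), A(d2,19)
D→slot 3; G→slot 2; C→slot 1; F skipped; B→slot 4; E skipped; A skipped.
Profit = 48 + 49 + 53 + 28 = 178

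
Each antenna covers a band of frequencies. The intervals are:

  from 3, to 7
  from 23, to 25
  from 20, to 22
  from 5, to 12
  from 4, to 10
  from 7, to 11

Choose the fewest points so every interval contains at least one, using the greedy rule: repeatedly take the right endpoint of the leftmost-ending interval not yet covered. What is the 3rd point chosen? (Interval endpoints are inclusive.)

25

Sorted: [3,7] [4,10] [7,11] [5,12] [20,22] [23,25]
{[3,7],[4,10],[7,11],[5,12]} hit by 7; {[20,22]} hit by 22; {[23,25]} hit by 25.
Points: 7, 22, 25 (3 total).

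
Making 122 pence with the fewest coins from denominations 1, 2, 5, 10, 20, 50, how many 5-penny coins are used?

0

122 − 2×50→22 − 1×20→2 − 1×2→0
Count of 5: 0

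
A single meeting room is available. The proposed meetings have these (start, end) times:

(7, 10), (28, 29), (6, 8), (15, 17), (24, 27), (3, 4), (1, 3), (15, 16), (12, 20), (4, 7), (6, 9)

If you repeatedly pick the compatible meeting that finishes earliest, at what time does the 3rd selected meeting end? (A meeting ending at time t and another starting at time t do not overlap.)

7

Order by finish time; keep every interval that doesn't clash with the previous kept one.
By end time: (1,3), (3,4), (4,7), (6,8), (6,9), (7,10), (15,16), (15,17), (12,20), (24,27), (28,29).
Pick (1,3); next start ≥ 3 → (3,4); next start ≥ 4 → (4,7); next start ≥ 7 → (7,10); next start ≥ 10 → (15,16); next start ≥ 16 → (24,27); next start ≥ 27 → (28,29).
Selected: (1,3) (3,4) (4,7) (7,10) (15,16) (24,27) (28,29)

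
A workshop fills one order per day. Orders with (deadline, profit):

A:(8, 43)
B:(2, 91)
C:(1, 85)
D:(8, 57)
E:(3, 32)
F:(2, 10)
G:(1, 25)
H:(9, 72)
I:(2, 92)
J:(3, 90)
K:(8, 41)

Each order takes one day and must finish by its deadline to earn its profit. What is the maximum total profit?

Profit order: I=92 B=91 J=90 C=85 H=72 D=57 A=43 K=41 E=32 G=25 F=10
Assign: I→slot 2, B→slot 1, J→slot 3, C skipped, H→slot 9, D→slot 8, A→slot 7, K→slot 6, E skipped, G skipped, F skipped.
Slots: [1:B] [2:I] [3:J] [6:K] [7:A] [8:D] [9:H]
Profit = 91 + 92 + 90 + 41 + 43 + 57 + 72 = 486

486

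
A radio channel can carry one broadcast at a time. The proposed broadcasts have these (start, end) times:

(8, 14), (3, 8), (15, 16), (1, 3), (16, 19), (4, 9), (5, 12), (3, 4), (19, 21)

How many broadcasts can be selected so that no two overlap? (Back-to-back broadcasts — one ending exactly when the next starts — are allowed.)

6

Sorted by end: (1,3)  (3,4)  (3,8)  (4,9)  (5,12)  (8,14)  (15,16)  (16,19)  (19,21)
take (1,3); take (3,4); take (4,9); take (15,16); take (16,19); take (19,21).
Selected 6 broadcasts.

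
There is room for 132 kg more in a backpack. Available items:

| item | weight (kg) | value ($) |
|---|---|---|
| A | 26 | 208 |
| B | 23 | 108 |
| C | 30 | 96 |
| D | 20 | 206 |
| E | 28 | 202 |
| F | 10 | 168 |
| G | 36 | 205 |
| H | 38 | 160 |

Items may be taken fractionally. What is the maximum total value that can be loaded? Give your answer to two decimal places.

1045.35

Greedy by value/weight ratio, highest first.
Ratios (sorted): F 16.80, D 10.30, A 8.00, E 7.21, G 5.69, B 4.70, H 4.21, C 3.20
take F (10 @ 168); take D (20 @ 206); take A (26 @ 208); take E (28 @ 202); take G (36 @ 205); take 12/23 of B → 56.35. Capacity used 132/132.
Total value = 1045.35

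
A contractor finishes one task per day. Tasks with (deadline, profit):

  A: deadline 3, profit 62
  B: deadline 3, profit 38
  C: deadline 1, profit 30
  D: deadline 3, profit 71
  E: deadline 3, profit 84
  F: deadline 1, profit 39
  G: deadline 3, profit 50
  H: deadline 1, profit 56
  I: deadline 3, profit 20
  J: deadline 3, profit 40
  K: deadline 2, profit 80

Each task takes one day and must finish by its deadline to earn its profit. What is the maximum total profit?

Take jobs in profit order; each goes to the latest open slot no later than its deadline.
By profit: E(d3,84), K(d2,80), D(d3,71), A(d3,62), H(d1,56), G(d3,50), J(d3,40), F(d1,39), B(d3,38), C(d1,30), I(d3,20)
E→slot 3; K→slot 2; D→slot 1; A skipped; H skipped; G skipped; J skipped; F skipped; B skipped; C skipped; I skipped.
Profit = 71 + 80 + 84 = 235

235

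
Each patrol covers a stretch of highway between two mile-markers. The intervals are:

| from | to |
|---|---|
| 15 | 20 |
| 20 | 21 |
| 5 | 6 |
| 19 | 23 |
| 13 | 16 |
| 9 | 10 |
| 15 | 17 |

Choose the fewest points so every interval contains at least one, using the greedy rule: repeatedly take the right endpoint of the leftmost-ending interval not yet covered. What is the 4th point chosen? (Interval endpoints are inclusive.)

21

Sort by right endpoint; whenever an interval is uncovered, place a point at its right end.
Sorted: [5,6] [9,10] [13,16] [15,17] [15,20] [20,21] [19,23]
{[5,6]} hit by 6; {[9,10]} hit by 10; {[13,16],[15,17],[15,20]} hit by 16; {[20,21],[19,23]} hit by 21.
Points: 6, 10, 16, 21 (4 total).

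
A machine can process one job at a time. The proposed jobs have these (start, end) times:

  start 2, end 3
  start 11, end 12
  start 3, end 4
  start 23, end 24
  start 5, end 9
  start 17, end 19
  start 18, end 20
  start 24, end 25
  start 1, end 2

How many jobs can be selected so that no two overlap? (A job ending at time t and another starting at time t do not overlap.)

Greedy by earliest finish: after sorting by end time, pick each interval compatible with the last pick.
By end time: (1,2), (2,3), (3,4), (5,9), (11,12), (17,19), (18,20), (23,24), (24,25).
Pick (1,2); next start ≥ 2 → (2,3); next start ≥ 3 → (3,4); next start ≥ 4 → (5,9); next start ≥ 9 → (11,12); next start ≥ 12 → (17,19); next start ≥ 19 → (23,24); next start ≥ 24 → (24,25).
Selected 8 jobs.

8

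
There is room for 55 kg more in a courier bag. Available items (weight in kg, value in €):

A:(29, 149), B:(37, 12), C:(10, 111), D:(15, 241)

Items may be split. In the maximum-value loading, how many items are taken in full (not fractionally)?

Sort by value per unit weight and fill in that order.
Ratios (sorted): D 16.07, C 11.10, A 5.14, B 0.32
take D (15 @ 241); take C (10 @ 111); take A (29 @ 149); take 1/37 of B → 0.32. Capacity used 55/55.
3 item(s) taken whole; one partial (take 1/37 of B).

3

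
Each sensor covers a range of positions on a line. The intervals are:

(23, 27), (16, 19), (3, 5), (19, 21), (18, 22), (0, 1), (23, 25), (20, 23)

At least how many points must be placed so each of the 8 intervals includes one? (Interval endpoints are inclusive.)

Sorted: [0,1] [3,5] [16,19] [19,21] [18,22] [20,23] [23,25] [23,27]
{[0,1]} hit by 1; {[3,5]} hit by 5; {[16,19],[19,21],[18,22]} hit by 19; {[20,23],[23,25],[23,27]} hit by 23.
Points: 1, 5, 19, 23 (4 total).

4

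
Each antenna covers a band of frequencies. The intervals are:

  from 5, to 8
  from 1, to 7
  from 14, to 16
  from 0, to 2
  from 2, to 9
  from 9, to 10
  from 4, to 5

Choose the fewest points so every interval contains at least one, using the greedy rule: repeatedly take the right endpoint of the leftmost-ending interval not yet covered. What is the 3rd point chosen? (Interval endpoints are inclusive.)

10

Sort by right endpoint; whenever an interval is uncovered, place a point at its right end.
By right end: [0,2]  [4,5]  [1,7]  [5,8]  [2,9]  [9,10]  [14,16]
[0,2] uncovered → point at 2; [4,5] uncovered → point at 5; [9,10] uncovered → point at 10; [14,16] uncovered → point at 16.
Points: 2, 5, 10, 16 (4 total).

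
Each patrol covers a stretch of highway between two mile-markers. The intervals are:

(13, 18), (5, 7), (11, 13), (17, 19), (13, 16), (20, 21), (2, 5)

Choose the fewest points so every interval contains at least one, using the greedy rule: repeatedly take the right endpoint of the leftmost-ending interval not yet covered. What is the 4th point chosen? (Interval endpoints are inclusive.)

Sorted: [2,5] [5,7] [11,13] [13,16] [13,18] [17,19] [20,21]
{[2,5],[5,7]} hit by 5; {[11,13],[13,16],[13,18]} hit by 13; {[17,19]} hit by 19; {[20,21]} hit by 21.
Points: 5, 13, 19, 21 (4 total).

21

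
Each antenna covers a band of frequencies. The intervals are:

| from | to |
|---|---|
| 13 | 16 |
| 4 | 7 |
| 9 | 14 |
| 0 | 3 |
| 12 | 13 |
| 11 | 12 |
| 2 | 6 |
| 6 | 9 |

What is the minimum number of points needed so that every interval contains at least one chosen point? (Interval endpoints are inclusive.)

Sort by right endpoint; whenever an interval is uncovered, place a point at its right end.
Sorted: [0,3] [2,6] [4,7] [6,9] [11,12] [12,13] [9,14] [13,16]
{[0,3],[2,6]} hit by 3; {[4,7],[6,9]} hit by 7; {[11,12],[12,13],[9,14]} hit by 12; {[13,16]} hit by 16.
Points: 3, 7, 12, 16 (4 total).

4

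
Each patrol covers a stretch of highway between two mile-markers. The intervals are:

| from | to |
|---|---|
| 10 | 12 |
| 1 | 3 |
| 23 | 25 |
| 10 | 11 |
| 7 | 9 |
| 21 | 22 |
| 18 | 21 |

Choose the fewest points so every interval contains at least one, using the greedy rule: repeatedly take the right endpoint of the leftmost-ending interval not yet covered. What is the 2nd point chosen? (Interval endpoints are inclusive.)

9

Process intervals by earliest right end; each time one isn't hit yet, stab at its right endpoint.
Sorted: [1,3] [7,9] [10,11] [10,12] [18,21] [21,22] [23,25]
{[1,3]} hit by 3; {[7,9]} hit by 9; {[10,11],[10,12]} hit by 11; {[18,21],[21,22]} hit by 21; {[23,25]} hit by 25.
Points: 3, 9, 11, 21, 25 (5 total).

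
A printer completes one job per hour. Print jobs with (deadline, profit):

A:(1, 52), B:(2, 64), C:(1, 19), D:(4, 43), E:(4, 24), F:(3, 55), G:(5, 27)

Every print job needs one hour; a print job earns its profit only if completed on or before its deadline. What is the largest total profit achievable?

241

Sort by profit descending; place each in the latest free slot ≤ its deadline.
By profit: B(d2,64), F(d3,55), A(d1,52), D(d4,43), G(d5,27), E(d4,24), C(d1,19)
B→slot 2; F→slot 3; A→slot 1; D→slot 4; G→slot 5; E skipped; C skipped.
Profit = 52 + 64 + 55 + 43 + 27 = 241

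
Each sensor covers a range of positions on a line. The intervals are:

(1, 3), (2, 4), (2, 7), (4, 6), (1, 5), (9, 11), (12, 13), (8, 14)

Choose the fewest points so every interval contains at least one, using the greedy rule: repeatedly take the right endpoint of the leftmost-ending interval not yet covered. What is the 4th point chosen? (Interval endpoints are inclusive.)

Sort by right endpoint; whenever an interval is uncovered, place a point at its right end.
By right end: [1,3]  [2,4]  [1,5]  [4,6]  [2,7]  [9,11]  [12,13]  [8,14]
[1,3] uncovered → point at 3; [4,6] uncovered → point at 6; [9,11] uncovered → point at 11; [12,13] uncovered → point at 13.
Points: 3, 6, 11, 13 (4 total).

13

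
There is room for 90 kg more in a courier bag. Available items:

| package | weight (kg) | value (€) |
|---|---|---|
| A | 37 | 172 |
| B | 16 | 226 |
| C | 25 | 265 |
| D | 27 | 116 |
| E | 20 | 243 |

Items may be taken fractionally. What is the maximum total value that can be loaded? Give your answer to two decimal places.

Order: B (226/16=14.12) > E (243/20=12.15) > C (265/25=10.60) > A (172/37=4.65) > D (116/27=4.30)
Fill: take B (16 @ 226) → take E (20 @ 243) → take C (25 @ 265) → take 29/37 of A → 134.81; 90/90 used.
Total value = 868.81

868.81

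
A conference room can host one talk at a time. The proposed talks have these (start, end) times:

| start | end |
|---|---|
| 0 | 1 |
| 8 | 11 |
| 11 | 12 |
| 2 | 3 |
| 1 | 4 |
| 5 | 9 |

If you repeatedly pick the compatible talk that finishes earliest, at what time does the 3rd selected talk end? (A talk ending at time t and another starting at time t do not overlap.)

9

Sort by end time and greedily take each interval whose start is ≥ the last chosen end.
Sorted by end: (0,1)  (2,3)  (1,4)  (5,9)  (8,11)  (11,12)
take (0,1); take (2,3); skip (1,4); take (5,9); skip (8,11); take (11,12).
Selected: (0,1) (2,3) (5,9) (11,12)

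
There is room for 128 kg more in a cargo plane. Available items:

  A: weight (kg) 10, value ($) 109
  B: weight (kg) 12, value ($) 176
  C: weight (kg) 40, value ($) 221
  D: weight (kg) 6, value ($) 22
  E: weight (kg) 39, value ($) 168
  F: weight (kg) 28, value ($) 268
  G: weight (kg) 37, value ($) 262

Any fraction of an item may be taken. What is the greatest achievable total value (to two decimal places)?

1040.31

Ratios (sorted): B 14.67, A 10.90, F 9.57, G 7.08, C 5.53, E 4.31, D 3.67
take B (12 @ 176); take A (10 @ 109); take F (28 @ 268); take G (37 @ 262); take C (40 @ 221); take 1/39 of E → 4.31. Capacity used 128/128.
Total value = 1040.31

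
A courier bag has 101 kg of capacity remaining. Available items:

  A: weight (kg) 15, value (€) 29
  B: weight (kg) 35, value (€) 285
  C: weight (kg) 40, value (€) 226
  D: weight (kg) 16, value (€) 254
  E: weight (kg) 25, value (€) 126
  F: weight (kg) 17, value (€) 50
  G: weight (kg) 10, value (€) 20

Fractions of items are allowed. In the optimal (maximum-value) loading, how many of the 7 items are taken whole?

3

Sort by value per unit weight and fill in that order.
Ratios (sorted): D 15.88, B 8.14, C 5.65, E 5.04, F 2.94, G 2.00, A 1.93
take D (16 @ 254); take B (35 @ 285); take C (40 @ 226); take 10/25 of E → 50.40. Capacity used 101/101.
3 item(s) taken whole; one partial (take 10/25 of E).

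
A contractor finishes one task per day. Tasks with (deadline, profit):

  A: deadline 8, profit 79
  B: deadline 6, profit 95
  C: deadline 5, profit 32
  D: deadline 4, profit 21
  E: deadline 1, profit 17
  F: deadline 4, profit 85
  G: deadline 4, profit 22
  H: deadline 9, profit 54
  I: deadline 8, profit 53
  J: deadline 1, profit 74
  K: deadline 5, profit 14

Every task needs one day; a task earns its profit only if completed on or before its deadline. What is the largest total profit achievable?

Take jobs in profit order; each goes to the latest open slot no later than its deadline.
Profit order: B=95 F=85 A=79 J=74 H=54 I=53 C=32 G=22 D=21 E=17 K=14
Assign: B→slot 6, F→slot 4, A→slot 8, J→slot 1, H→slot 9, I→slot 7, C→slot 5, G→slot 3, D→slot 2, E skipped, K skipped.
Slots: [1:J] [2:D] [3:G] [4:F] [5:C] [6:B] [7:I] [8:A] [9:H]
Profit = 74 + 21 + 22 + 85 + 32 + 95 + 53 + 79 + 54 = 515

515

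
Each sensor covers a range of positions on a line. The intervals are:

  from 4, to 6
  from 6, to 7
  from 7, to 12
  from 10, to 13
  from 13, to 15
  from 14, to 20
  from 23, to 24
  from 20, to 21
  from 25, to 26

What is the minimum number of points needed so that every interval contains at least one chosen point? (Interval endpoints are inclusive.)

6

Sort by right endpoint; whenever an interval is uncovered, place a point at its right end.
Sorted: [4,6] [6,7] [7,12] [10,13] [13,15] [14,20] [20,21] [23,24] [25,26]
{[4,6],[6,7]} hit by 6; {[7,12],[10,13]} hit by 12; {[13,15],[14,20]} hit by 15; {[20,21]} hit by 21; {[23,24]} hit by 24; {[25,26]} hit by 26.
Points: 6, 12, 15, 21, 24, 26 (6 total).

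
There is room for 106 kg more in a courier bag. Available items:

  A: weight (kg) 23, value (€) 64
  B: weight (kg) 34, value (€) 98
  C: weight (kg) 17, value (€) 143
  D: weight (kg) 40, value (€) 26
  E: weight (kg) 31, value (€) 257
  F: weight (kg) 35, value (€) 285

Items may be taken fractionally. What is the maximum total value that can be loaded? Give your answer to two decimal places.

Ratios (sorted): C 8.41, E 8.29, F 8.14, B 2.88, A 2.78, D 0.65
take C (17 @ 143); take E (31 @ 257); take F (35 @ 285); take 23/34 of B → 66.29. Capacity used 106/106.
Total value = 751.29

751.29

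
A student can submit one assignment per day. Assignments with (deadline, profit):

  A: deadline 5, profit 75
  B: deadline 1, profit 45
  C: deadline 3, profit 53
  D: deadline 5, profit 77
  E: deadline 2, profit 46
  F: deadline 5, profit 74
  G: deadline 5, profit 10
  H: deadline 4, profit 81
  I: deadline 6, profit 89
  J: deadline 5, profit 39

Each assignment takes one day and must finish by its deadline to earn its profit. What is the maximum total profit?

Take jobs in profit order; each goes to the latest open slot no later than its deadline.
By profit: I(d6,89), H(d4,81), D(d5,77), A(d5,75), F(d5,74), C(d3,53), E(d2,46), B(d1,45), J(d5,39), G(d5,10)
I→slot 6; H→slot 4; D→slot 5; A→slot 3; F→slot 2; C→slot 1; E skipped; B skipped; J skipped; G skipped.
Profit = 53 + 74 + 75 + 81 + 77 + 89 = 449

449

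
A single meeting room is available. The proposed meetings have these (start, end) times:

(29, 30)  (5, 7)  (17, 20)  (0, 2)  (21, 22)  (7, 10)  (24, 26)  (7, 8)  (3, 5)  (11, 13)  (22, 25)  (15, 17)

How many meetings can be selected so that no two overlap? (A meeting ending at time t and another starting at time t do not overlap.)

10

By end time: (0,2), (3,5), (5,7), (7,8), (7,10), (11,13), (15,17), (17,20), (21,22), (22,25), (24,26), (29,30).
Pick (0,2); next start ≥ 2 → (3,5); next start ≥ 5 → (5,7); next start ≥ 7 → (7,8); next start ≥ 8 → (11,13); next start ≥ 13 → (15,17); next start ≥ 17 → (17,20); next start ≥ 20 → (21,22); next start ≥ 22 → (22,25); next start ≥ 25 → (29,30).
Selected 10 meetings.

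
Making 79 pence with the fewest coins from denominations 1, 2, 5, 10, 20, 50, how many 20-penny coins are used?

1

79 − 1×50→29 − 1×20→9 − 1×5→4 − 2×2→0
Count of 20: 1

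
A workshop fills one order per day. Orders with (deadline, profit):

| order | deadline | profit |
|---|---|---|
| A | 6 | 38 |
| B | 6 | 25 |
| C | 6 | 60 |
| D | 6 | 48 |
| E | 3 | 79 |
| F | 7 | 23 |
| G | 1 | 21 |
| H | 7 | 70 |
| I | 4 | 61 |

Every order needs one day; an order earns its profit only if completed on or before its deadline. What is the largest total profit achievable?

Profit order: E=79 H=70 I=61 C=60 D=48 A=38 B=25 F=23 G=21
Assign: E→slot 3, H→slot 7, I→slot 4, C→slot 6, D→slot 5, A→slot 2, B→slot 1, F skipped, G skipped.
Slots: [1:B] [2:A] [3:E] [4:I] [5:D] [6:C] [7:H]
Profit = 25 + 38 + 79 + 61 + 48 + 60 + 70 = 381

381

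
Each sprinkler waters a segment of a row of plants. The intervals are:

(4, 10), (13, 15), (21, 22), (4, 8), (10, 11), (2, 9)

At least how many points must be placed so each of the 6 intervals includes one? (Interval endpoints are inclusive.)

Process intervals by earliest right end; each time one isn't hit yet, stab at its right endpoint.
Sorted: [4,8] [2,9] [4,10] [10,11] [13,15] [21,22]
{[4,8],[2,9],[4,10]} hit by 8; {[10,11]} hit by 11; {[13,15]} hit by 15; {[21,22]} hit by 22.
Points: 8, 11, 15, 22 (4 total).

4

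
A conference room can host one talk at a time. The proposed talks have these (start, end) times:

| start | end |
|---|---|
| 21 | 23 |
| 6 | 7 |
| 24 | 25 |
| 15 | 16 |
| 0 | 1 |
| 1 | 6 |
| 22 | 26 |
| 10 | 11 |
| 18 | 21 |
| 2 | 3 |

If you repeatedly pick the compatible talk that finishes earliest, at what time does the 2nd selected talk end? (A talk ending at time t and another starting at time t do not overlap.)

3

Sorted by end: (0,1)  (2,3)  (1,6)  (6,7)  (10,11)  (15,16)  (18,21)  (21,23)  (24,25)  (22,26)
take (0,1); take (2,3); skip (1,6); take (6,7); take (10,11); take (15,16); take (18,21); take (21,23); take (24,25).
Selected: (0,1) (2,3) (6,7) (10,11) (15,16) (18,21) (21,23) (24,25)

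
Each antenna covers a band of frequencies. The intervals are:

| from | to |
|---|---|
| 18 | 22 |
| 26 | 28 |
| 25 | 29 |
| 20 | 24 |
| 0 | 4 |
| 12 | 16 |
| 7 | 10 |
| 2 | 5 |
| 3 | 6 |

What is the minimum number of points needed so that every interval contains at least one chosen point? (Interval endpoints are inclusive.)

5

Sorted: [0,4] [2,5] [3,6] [7,10] [12,16] [18,22] [20,24] [26,28] [25,29]
{[0,4],[2,5],[3,6]} hit by 4; {[7,10]} hit by 10; {[12,16]} hit by 16; {[18,22],[20,24]} hit by 22; {[26,28],[25,29]} hit by 28.
Points: 4, 10, 16, 22, 28 (5 total).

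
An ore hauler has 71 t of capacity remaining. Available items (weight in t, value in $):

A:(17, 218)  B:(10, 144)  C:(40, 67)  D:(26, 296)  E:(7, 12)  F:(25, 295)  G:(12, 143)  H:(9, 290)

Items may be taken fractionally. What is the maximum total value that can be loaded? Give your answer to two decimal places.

1066.40

Order: H (290/9=32.22) > B (144/10=14.40) > A (218/17=12.82) > G (143/12=11.92) > F (295/25=11.80) > D (296/26=11.38) > E (12/7=1.71) > C (67/40=1.68)
Fill: take H (9 @ 290) → take B (10 @ 144) → take A (17 @ 218) → take G (12 @ 143) → take 23/25 of F → 271.40; 71/71 used.
Total value = 1066.40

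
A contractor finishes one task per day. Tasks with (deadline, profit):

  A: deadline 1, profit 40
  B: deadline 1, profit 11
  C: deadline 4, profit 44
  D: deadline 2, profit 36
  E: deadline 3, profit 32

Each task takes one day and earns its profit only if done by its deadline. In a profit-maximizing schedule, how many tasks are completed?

4

Take jobs in profit order; each goes to the latest open slot no later than its deadline.
Profit order: C=44 A=40 D=36 E=32 B=11
Assign: C→slot 4, A→slot 1, D→slot 2, E→slot 3, B skipped.
Slots: [1:A] [2:D] [3:E] [4:C]
4 of 5 scheduled.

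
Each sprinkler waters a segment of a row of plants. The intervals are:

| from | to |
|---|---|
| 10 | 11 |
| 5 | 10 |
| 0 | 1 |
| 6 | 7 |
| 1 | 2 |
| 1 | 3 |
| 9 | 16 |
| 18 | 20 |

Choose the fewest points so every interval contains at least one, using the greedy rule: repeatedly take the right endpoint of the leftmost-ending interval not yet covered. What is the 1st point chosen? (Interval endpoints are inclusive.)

Process intervals by earliest right end; each time one isn't hit yet, stab at its right endpoint.
Sorted: [0,1] [1,2] [1,3] [6,7] [5,10] [10,11] [9,16] [18,20]
{[0,1],[1,2],[1,3]} hit by 1; {[6,7],[5,10]} hit by 7; {[10,11],[9,16]} hit by 11; {[18,20]} hit by 20.
Points: 1, 7, 11, 20 (4 total).

1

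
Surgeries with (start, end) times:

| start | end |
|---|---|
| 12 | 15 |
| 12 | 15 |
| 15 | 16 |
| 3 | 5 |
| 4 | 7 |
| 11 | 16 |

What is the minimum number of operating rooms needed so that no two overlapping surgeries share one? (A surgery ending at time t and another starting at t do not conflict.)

starts: [3, 4, 11, 12, 12, 15]
ends:   [5, 7, 15, 15, 16, 16]
s3→1 s4→2 e5→1 e7→0 s11→1 s12→2 s12→3  — peak 3.

3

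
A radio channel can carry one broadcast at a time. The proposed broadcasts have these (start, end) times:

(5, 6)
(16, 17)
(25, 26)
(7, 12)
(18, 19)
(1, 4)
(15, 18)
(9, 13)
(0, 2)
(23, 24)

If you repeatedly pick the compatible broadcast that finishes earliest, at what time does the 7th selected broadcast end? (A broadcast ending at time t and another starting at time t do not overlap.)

Greedy by earliest finish: after sorting by end time, pick each interval compatible with the last pick.
Sorted by end: (0,2)  (1,4)  (5,6)  (7,12)  (9,13)  (16,17)  (15,18)  (18,19)  (23,24)  (25,26)
take (0,2); take (5,6); take (7,12); skip (9,13); take (16,17); take (18,19); take (23,24); take (25,26).
Selected: (0,2) (5,6) (7,12) (16,17) (18,19) (23,24) (25,26)

26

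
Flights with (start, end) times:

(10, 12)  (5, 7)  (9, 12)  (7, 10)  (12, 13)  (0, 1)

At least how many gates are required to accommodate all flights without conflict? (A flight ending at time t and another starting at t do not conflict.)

2

The answer is the maximum number of intervals overlapping at any instant.
Events (time:±→running): 0:+→1 1:-→0 5:+→1 7:-→0 7:+→1 9:+→2 … peak 2.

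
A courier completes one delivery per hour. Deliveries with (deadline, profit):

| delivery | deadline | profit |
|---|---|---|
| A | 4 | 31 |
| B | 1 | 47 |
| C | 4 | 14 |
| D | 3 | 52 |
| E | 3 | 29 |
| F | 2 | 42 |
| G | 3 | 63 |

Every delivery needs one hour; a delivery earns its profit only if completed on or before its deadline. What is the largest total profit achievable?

193

By profit: G(d3,63), D(d3,52), B(d1,47), F(d2,42), A(d4,31), E(d3,29), C(d4,14)
G→slot 3; D→slot 2; B→slot 1; F skipped; A→slot 4; E skipped; C skipped.
Profit = 47 + 52 + 63 + 31 = 193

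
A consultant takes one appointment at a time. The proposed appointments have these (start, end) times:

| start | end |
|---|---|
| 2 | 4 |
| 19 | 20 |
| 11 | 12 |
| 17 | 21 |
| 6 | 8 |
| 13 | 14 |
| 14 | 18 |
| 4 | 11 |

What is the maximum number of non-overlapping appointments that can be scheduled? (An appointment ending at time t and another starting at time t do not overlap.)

6

By end time: (2,4), (6,8), (4,11), (11,12), (13,14), (14,18), (19,20), (17,21).
Pick (2,4); next start ≥ 4 → (6,8); next start ≥ 8 → (11,12); next start ≥ 12 → (13,14); next start ≥ 14 → (14,18); next start ≥ 18 → (19,20).
Selected 6 appointments.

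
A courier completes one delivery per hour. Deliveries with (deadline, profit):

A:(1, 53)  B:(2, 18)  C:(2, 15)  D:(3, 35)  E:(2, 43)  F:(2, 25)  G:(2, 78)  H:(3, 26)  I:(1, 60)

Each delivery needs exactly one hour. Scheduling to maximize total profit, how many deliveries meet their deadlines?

3

Take jobs in profit order; each goes to the latest open slot no later than its deadline.
By profit: G(d2,78), I(d1,60), A(d1,53), E(d2,43), D(d3,35), H(d3,26), F(d2,25), B(d2,18), C(d2,15)
G→slot 2; I→slot 1; A skipped; E skipped; D→slot 3; H skipped; F skipped; B skipped; C skipped.
3 of 9 scheduled.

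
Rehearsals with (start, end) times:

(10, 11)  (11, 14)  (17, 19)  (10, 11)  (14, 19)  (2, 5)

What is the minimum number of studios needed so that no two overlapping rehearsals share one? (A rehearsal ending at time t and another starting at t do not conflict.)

2

starts: [2, 10, 10, 11, 14, 17]
ends:   [5, 11, 11, 14, 19, 19]
s2→1 e5→0 s10→1 s10→2  — peak 2.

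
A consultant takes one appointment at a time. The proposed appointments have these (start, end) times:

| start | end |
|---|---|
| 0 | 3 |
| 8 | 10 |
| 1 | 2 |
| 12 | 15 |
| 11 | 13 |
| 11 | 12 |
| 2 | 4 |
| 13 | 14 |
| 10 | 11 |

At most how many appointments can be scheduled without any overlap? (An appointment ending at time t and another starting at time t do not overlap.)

Sorted by end: (1,2)  (0,3)  (2,4)  (8,10)  (10,11)  (11,12)  (11,13)  (13,14)  (12,15)
take (1,2); take (2,4); take (8,10); take (10,11); take (11,12); take (13,14); skip (12,15).
Selected 6 appointments.

6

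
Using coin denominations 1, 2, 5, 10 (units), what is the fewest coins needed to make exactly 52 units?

6

Use the largest denomination that fits, subtract, and repeat.
52 = 5×10 + 1×2
Total coins = 5 + 1 = 6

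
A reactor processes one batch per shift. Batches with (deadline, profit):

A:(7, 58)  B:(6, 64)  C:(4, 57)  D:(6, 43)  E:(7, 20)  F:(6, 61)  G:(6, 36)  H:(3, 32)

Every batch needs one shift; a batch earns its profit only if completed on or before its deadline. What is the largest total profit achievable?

Sort by profit descending; place each in the latest free slot ≤ its deadline.
By profit: B(d6,64), F(d6,61), A(d7,58), C(d4,57), D(d6,43), G(d6,36), H(d3,32), E(d7,20)
B→slot 6; F→slot 5; A→slot 7; C→slot 4; D→slot 3; G→slot 2; H→slot 1; E skipped.
Profit = 32 + 36 + 43 + 57 + 61 + 64 + 58 = 351

351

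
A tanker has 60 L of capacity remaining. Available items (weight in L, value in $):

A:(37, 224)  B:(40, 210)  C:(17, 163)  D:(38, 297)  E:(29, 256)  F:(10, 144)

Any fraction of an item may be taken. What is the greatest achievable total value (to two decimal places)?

Greedy by value/weight ratio, highest first.
Order: F (144/10=14.40) > C (163/17=9.59) > E (256/29=8.83) > D (297/38=7.82) > A (224/37=6.05) > B (210/40=5.25)
Fill: take F (10 @ 144) → take C (17 @ 163) → take E (29 @ 256) → take 4/38 of D → 31.26; 60/60 used.
Total value = 594.26

594.26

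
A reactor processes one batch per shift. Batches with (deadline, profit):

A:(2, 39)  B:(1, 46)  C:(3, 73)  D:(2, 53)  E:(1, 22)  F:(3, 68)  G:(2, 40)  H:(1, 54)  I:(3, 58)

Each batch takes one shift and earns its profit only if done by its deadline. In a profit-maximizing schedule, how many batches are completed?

3

By profit: C(d3,73), F(d3,68), I(d3,58), H(d1,54), D(d2,53), B(d1,46), G(d2,40), A(d2,39), E(d1,22)
C→slot 3; F→slot 2; I→slot 1; H skipped; D skipped; B skipped; G skipped; A skipped; E skipped.
3 of 9 scheduled.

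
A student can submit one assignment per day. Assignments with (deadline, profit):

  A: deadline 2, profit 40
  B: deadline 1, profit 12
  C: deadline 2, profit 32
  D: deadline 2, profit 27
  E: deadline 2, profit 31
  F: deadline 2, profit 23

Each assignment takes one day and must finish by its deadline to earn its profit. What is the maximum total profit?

Take jobs in profit order; each goes to the latest open slot no later than its deadline.
Profit order: A=40 C=32 E=31 D=27 F=23 B=12
Assign: A→slot 2, C→slot 1, E skipped, D skipped, F skipped, B skipped.
Slots: [1:C] [2:A]
Profit = 32 + 40 = 72

72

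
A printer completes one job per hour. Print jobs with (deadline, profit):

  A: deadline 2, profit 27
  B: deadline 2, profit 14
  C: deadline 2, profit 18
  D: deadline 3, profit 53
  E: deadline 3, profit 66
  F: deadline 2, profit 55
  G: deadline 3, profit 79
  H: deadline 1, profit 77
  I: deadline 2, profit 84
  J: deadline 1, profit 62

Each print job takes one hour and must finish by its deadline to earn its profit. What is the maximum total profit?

Sort by profit descending; place each in the latest free slot ≤ its deadline.
Profit order: I=84 G=79 H=77 E=66 J=62 F=55 D=53 A=27 C=18 B=14
Assign: I→slot 2, G→slot 3, H→slot 1, E skipped, J skipped, F skipped, D skipped, A skipped, C skipped, B skipped.
Slots: [1:H] [2:I] [3:G]
Profit = 77 + 84 + 79 = 240

240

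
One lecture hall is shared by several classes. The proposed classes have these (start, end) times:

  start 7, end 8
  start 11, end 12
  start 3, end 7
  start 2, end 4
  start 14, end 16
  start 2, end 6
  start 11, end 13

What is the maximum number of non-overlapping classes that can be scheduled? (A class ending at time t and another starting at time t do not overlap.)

By end time: (2,4), (2,6), (3,7), (7,8), (11,12), (11,13), (14,16).
Pick (2,4); next start ≥ 4 → (7,8); next start ≥ 8 → (11,12); next start ≥ 12 → (14,16).
Selected 4 classes.

4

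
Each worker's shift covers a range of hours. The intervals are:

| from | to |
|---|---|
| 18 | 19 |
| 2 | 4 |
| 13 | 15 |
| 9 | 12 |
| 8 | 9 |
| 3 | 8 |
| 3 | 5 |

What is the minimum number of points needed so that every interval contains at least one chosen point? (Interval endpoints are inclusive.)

Process intervals by earliest right end; each time one isn't hit yet, stab at its right endpoint.
By right end: [2,4]  [3,5]  [3,8]  [8,9]  [9,12]  [13,15]  [18,19]
[2,4] uncovered → point at 4; [8,9] uncovered → point at 9; [13,15] uncovered → point at 15; [18,19] uncovered → point at 19.
Points: 4, 9, 15, 19 (4 total).

4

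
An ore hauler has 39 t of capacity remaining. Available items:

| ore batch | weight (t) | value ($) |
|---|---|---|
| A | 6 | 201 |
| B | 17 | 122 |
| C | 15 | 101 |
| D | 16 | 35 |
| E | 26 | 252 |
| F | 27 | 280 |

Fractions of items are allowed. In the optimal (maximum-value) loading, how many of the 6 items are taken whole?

Ratios (sorted): A 33.50, F 10.37, E 9.69, B 7.18, C 6.73, D 2.19
take A (6 @ 201); take F (27 @ 280); take 6/26 of E → 58.15. Capacity used 39/39.
2 item(s) taken whole; one partial (take 6/26 of E).

2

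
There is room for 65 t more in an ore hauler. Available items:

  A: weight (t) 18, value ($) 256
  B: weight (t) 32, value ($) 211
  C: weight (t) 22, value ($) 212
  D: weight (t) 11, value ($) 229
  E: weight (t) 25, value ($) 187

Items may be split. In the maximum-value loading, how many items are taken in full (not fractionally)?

Ratios (sorted): D 20.82, A 14.22, C 9.64, E 7.48, B 6.59
take D (11 @ 229); take A (18 @ 256); take C (22 @ 212); take 14/25 of E → 104.72. Capacity used 65/65.
3 item(s) taken whole; one partial (take 14/25 of E).

3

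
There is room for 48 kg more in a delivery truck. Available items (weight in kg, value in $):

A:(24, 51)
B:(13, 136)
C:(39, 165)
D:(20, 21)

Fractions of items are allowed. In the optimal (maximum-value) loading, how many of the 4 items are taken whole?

Sort by value per unit weight and fill in that order.
Order: B (136/13=10.46) > C (165/39=4.23) > A (51/24=2.12) > D (21/20=1.05)
Fill: take B (13 @ 136) → take 35/39 of C → 148.08; 48/48 used.
1 item(s) taken whole; one partial (take 35/39 of C).

1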